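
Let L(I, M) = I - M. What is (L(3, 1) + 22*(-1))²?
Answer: 400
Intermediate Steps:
(L(3, 1) + 22*(-1))² = ((3 - 1*1) + 22*(-1))² = ((3 - 1) - 22)² = (2 - 22)² = (-20)² = 400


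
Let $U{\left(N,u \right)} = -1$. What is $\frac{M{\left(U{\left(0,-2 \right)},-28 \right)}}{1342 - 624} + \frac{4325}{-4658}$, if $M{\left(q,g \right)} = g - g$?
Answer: $- \frac{4325}{4658} \approx -0.92851$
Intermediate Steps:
$M{\left(q,g \right)} = 0$
$\frac{M{\left(U{\left(0,-2 \right)},-28 \right)}}{1342 - 624} + \frac{4325}{-4658} = \frac{0}{1342 - 624} + \frac{4325}{-4658} = \frac{0}{1342 - 624} + 4325 \left(- \frac{1}{4658}\right) = \frac{0}{718} - \frac{4325}{4658} = 0 \cdot \frac{1}{718} - \frac{4325}{4658} = 0 - \frac{4325}{4658} = - \frac{4325}{4658}$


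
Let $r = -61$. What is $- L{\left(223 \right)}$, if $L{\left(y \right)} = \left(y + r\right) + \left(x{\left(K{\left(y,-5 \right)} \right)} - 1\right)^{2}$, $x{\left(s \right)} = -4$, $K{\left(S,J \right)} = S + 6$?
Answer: $-187$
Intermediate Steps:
$K{\left(S,J \right)} = 6 + S$
$L{\left(y \right)} = -36 + y$ ($L{\left(y \right)} = \left(y - 61\right) + \left(-4 - 1\right)^{2} = \left(-61 + y\right) + \left(-5\right)^{2} = \left(-61 + y\right) + 25 = -36 + y$)
$- L{\left(223 \right)} = - (-36 + 223) = \left(-1\right) 187 = -187$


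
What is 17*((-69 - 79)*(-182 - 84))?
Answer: 669256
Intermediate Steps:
17*((-69 - 79)*(-182 - 84)) = 17*(-148*(-266)) = 17*39368 = 669256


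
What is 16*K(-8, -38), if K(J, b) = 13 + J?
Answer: 80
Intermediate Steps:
16*K(-8, -38) = 16*(13 - 8) = 16*5 = 80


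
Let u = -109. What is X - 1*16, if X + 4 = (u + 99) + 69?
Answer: 39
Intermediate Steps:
X = 55 (X = -4 + ((-109 + 99) + 69) = -4 + (-10 + 69) = -4 + 59 = 55)
X - 1*16 = 55 - 1*16 = 55 - 16 = 39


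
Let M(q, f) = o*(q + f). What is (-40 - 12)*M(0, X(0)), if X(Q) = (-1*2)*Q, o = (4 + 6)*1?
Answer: 0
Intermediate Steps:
o = 10 (o = 10*1 = 10)
X(Q) = -2*Q
M(q, f) = 10*f + 10*q (M(q, f) = 10*(q + f) = 10*(f + q) = 10*f + 10*q)
(-40 - 12)*M(0, X(0)) = (-40 - 12)*(10*(-2*0) + 10*0) = -52*(10*0 + 0) = -52*(0 + 0) = -52*0 = 0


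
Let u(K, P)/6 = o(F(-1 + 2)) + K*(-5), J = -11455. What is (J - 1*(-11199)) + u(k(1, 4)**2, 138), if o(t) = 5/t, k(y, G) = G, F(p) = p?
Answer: -706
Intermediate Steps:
u(K, P) = 30 - 30*K (u(K, P) = 6*(5/(-1 + 2) + K*(-5)) = 6*(5/1 - 5*K) = 6*(5*1 - 5*K) = 6*(5 - 5*K) = 30 - 30*K)
(J - 1*(-11199)) + u(k(1, 4)**2, 138) = (-11455 - 1*(-11199)) + (30 - 30*4**2) = (-11455 + 11199) + (30 - 30*16) = -256 + (30 - 480) = -256 - 450 = -706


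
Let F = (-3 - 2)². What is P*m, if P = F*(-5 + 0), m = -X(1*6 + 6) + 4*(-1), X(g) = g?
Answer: 2000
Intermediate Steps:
F = 25 (F = (-5)² = 25)
m = -16 (m = -(1*6 + 6) + 4*(-1) = -(6 + 6) - 4 = -1*12 - 4 = -12 - 4 = -16)
P = -125 (P = 25*(-5 + 0) = 25*(-5) = -125)
P*m = -125*(-16) = 2000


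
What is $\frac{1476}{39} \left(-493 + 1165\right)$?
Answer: $\frac{330624}{13} \approx 25433.0$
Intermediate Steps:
$\frac{1476}{39} \left(-493 + 1165\right) = 1476 \cdot \frac{1}{39} \cdot 672 = \frac{492}{13} \cdot 672 = \frac{330624}{13}$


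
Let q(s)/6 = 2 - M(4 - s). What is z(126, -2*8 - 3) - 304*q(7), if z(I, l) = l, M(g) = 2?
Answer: -19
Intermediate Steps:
q(s) = 0 (q(s) = 6*(2 - 1*2) = 6*(2 - 2) = 6*0 = 0)
z(126, -2*8 - 3) - 304*q(7) = (-2*8 - 3) - 304*0 = (-16 - 3) - 1*0 = -19 + 0 = -19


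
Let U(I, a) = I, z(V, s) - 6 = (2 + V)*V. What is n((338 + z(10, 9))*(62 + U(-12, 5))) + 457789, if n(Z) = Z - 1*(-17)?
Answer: 481006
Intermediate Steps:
z(V, s) = 6 + V*(2 + V) (z(V, s) = 6 + (2 + V)*V = 6 + V*(2 + V))
n(Z) = 17 + Z (n(Z) = Z + 17 = 17 + Z)
n((338 + z(10, 9))*(62 + U(-12, 5))) + 457789 = (17 + (338 + (6 + 10² + 2*10))*(62 - 12)) + 457789 = (17 + (338 + (6 + 100 + 20))*50) + 457789 = (17 + (338 + 126)*50) + 457789 = (17 + 464*50) + 457789 = (17 + 23200) + 457789 = 23217 + 457789 = 481006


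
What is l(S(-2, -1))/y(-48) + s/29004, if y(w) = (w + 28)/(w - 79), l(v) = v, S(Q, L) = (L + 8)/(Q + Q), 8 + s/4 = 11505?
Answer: -5526379/580080 ≈ -9.5269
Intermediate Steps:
s = 45988 (s = -32 + 4*11505 = -32 + 46020 = 45988)
S(Q, L) = (8 + L)/(2*Q) (S(Q, L) = (8 + L)/((2*Q)) = (8 + L)*(1/(2*Q)) = (8 + L)/(2*Q))
y(w) = (28 + w)/(-79 + w)
l(S(-2, -1))/y(-48) + s/29004 = ((½)*(8 - 1)/(-2))/(((28 - 48)/(-79 - 48))) + 45988/29004 = ((½)*(-½)*7)/((-20/(-127))) + 45988*(1/29004) = -7/(4*((-1/127*(-20)))) + 11497/7251 = -7/(4*20/127) + 11497/7251 = -7/4*127/20 + 11497/7251 = -889/80 + 11497/7251 = -5526379/580080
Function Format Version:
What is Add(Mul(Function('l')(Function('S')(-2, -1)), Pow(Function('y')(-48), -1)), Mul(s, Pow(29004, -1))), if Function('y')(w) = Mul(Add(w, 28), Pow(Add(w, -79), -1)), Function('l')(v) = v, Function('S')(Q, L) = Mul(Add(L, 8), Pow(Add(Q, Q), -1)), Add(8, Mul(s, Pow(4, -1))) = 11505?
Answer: Rational(-5526379, 580080) ≈ -9.5269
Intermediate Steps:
s = 45988 (s = Add(-32, Mul(4, 11505)) = Add(-32, 46020) = 45988)
Function('S')(Q, L) = Mul(Rational(1, 2), Pow(Q, -1), Add(8, L)) (Function('S')(Q, L) = Mul(Add(8, L), Pow(Mul(2, Q), -1)) = Mul(Add(8, L), Mul(Rational(1, 2), Pow(Q, -1))) = Mul(Rational(1, 2), Pow(Q, -1), Add(8, L)))
Function('y')(w) = Mul(Pow(Add(-79, w), -1), Add(28, w)) (Function('y')(w) = Mul(Add(28, w), Pow(Add(-79, w), -1)) = Mul(Pow(Add(-79, w), -1), Add(28, w)))
Add(Mul(Function('l')(Function('S')(-2, -1)), Pow(Function('y')(-48), -1)), Mul(s, Pow(29004, -1))) = Add(Mul(Mul(Rational(1, 2), Pow(-2, -1), Add(8, -1)), Pow(Mul(Pow(Add(-79, -48), -1), Add(28, -48)), -1)), Mul(45988, Pow(29004, -1))) = Add(Mul(Mul(Rational(1, 2), Rational(-1, 2), 7), Pow(Mul(Pow(-127, -1), -20), -1)), Mul(45988, Rational(1, 29004))) = Add(Mul(Rational(-7, 4), Pow(Mul(Rational(-1, 127), -20), -1)), Rational(11497, 7251)) = Add(Mul(Rational(-7, 4), Pow(Rational(20, 127), -1)), Rational(11497, 7251)) = Add(Mul(Rational(-7, 4), Rational(127, 20)), Rational(11497, 7251)) = Add(Rational(-889, 80), Rational(11497, 7251)) = Rational(-5526379, 580080)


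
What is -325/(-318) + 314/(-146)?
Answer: -26201/23214 ≈ -1.1287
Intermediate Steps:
-325/(-318) + 314/(-146) = -325*(-1/318) + 314*(-1/146) = 325/318 - 157/73 = -26201/23214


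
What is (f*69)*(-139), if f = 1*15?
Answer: -143865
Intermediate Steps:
f = 15
(f*69)*(-139) = (15*69)*(-139) = 1035*(-139) = -143865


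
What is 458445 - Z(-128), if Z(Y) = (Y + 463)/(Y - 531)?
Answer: 302115590/659 ≈ 4.5845e+5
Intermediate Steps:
Z(Y) = (463 + Y)/(-531 + Y)
458445 - Z(-128) = 458445 - (463 - 128)/(-531 - 128) = 458445 - 335/(-659) = 458445 - (-1)*335/659 = 458445 - 1*(-335/659) = 458445 + 335/659 = 302115590/659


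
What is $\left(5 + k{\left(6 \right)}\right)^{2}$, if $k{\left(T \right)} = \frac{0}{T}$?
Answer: $25$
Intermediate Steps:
$k{\left(T \right)} = 0$
$\left(5 + k{\left(6 \right)}\right)^{2} = \left(5 + 0\right)^{2} = 5^{2} = 25$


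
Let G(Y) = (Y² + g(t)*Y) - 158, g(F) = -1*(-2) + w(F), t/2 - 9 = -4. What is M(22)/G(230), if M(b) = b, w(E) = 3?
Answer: 11/26946 ≈ 0.00040822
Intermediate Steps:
t = 10 (t = 18 + 2*(-4) = 18 - 8 = 10)
g(F) = 5 (g(F) = -1*(-2) + 3 = 2 + 3 = 5)
G(Y) = -158 + Y² + 5*Y (G(Y) = (Y² + 5*Y) - 158 = -158 + Y² + 5*Y)
M(22)/G(230) = 22/(-158 + 230² + 5*230) = 22/(-158 + 52900 + 1150) = 22/53892 = 22*(1/53892) = 11/26946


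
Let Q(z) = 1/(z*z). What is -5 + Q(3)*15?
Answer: -10/3 ≈ -3.3333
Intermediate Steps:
Q(z) = z⁻²
-5 + Q(3)*15 = -5 + 15/3² = -5 + (⅑)*15 = -5 + 5/3 = -10/3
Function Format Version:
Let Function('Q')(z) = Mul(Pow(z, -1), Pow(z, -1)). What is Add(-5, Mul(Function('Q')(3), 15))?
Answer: Rational(-10, 3) ≈ -3.3333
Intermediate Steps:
Function('Q')(z) = Pow(z, -2)
Add(-5, Mul(Function('Q')(3), 15)) = Add(-5, Mul(Pow(3, -2), 15)) = Add(-5, Mul(Rational(1, 9), 15)) = Add(-5, Rational(5, 3)) = Rational(-10, 3)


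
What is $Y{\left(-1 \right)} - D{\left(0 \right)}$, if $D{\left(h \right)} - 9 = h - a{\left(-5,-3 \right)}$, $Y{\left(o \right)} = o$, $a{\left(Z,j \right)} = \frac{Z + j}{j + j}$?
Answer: $- \frac{26}{3} \approx -8.6667$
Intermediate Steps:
$a{\left(Z,j \right)} = \frac{Z + j}{2 j}$
$D{\left(h \right)} = \frac{23}{3} + h$ ($D{\left(h \right)} = 9 + \left(h - \frac{-5 - 3}{2 \left(-3\right)}\right) = 9 + \left(h - \frac{1}{2} \left(- \frac{1}{3}\right) \left(-8\right)\right) = 9 + \left(h - \frac{4}{3}\right) = 9 + \left(- \frac{4}{3} + h\right) = \frac{23}{3} + h$)
$Y{\left(-1 \right)} - D{\left(0 \right)} = -1 - \left(\frac{23}{3} + 0\right) = -1 - \frac{23}{3} = - \frac{26}{3}$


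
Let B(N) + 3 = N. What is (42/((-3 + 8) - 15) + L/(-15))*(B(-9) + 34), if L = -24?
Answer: -286/5 ≈ -57.200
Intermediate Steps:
B(N) = -3 + N
(42/((-3 + 8) - 15) + L/(-15))*(B(-9) + 34) = (42/((-3 + 8) - 15) - 24/(-15))*((-3 - 9) + 34) = (42/(5 - 15) - 24*(-1/15))*(-12 + 34) = (42/(-10) + 8/5)*22 = (42*(-⅒) + 8/5)*22 = (-21/5 + 8/5)*22 = -13/5*22 = -286/5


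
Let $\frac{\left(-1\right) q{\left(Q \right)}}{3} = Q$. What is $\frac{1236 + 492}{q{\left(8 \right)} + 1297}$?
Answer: $\frac{1728}{1273} \approx 1.3574$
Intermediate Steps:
$q{\left(Q \right)} = - 3 Q$
$\frac{1236 + 492}{q{\left(8 \right)} + 1297} = \frac{1236 + 492}{\left(-3\right) 8 + 1297} = \frac{1728}{-24 + 1297} = \frac{1728}{1273}$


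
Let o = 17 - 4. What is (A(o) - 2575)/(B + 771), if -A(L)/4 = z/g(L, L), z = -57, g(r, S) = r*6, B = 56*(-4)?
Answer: -33437/7111 ≈ -4.7021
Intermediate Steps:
o = 13
B = -224
g(r, S) = 6*r
A(L) = 38/L (A(L) = -(-228)/(6*L) = -(-228)*1/(6*L) = -(-38)/L = 38/L)
(A(o) - 2575)/(B + 771) = (38/13 - 2575)/(-224 + 771) = (38*(1/13) - 2575)/547 = (38/13 - 2575)*(1/547) = -33437/13*1/547 = -33437/7111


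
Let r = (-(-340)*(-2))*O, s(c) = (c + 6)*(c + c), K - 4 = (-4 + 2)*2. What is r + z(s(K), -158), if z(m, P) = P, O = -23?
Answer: 15482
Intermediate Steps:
K = 0 (K = 4 + (-4 + 2)*2 = 4 - 2*2 = 4 - 4 = 0)
s(c) = 2*c*(6 + c) (s(c) = (6 + c)*(2*c) = 2*c*(6 + c))
r = 15640 (r = -(-340)*(-2)*(-23) = -34*20*(-23) = -680*(-23) = 15640)
r + z(s(K), -158) = 15640 - 158 = 15482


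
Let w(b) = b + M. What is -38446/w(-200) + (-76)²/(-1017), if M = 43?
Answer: 38192750/159669 ≈ 239.20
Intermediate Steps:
w(b) = 43 + b (w(b) = b + 43 = 43 + b)
-38446/w(-200) + (-76)²/(-1017) = -38446/(43 - 200) + (-76)²/(-1017) = -38446/(-157) + 5776*(-1/1017) = -38446*(-1/157) - 5776/1017 = 38446/157 - 5776/1017 = 38192750/159669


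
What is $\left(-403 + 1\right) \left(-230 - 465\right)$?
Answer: $279390$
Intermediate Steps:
$\left(-403 + 1\right) \left(-230 - 465\right) = \left(-402\right) \left(-695\right) = 279390$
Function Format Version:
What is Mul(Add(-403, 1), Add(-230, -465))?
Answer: 279390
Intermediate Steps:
Mul(Add(-403, 1), Add(-230, -465)) = Mul(-402, -695) = 279390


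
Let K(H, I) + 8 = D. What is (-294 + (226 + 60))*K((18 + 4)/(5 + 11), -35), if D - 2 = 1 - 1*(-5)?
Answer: 0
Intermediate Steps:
D = 8 (D = 2 + (1 - 1*(-5)) = 2 + (1 + 5) = 2 + 6 = 8)
K(H, I) = 0 (K(H, I) = -8 + 8 = 0)
(-294 + (226 + 60))*K((18 + 4)/(5 + 11), -35) = (-294 + (226 + 60))*0 = (-294 + 286)*0 = -8*0 = 0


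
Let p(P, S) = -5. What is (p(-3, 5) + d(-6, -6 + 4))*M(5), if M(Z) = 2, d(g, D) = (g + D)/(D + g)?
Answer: -8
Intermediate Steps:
d(g, D) = 1 (d(g, D) = (D + g)/(D + g) = 1)
(p(-3, 5) + d(-6, -6 + 4))*M(5) = (-5 + 1)*2 = -4*2 = -8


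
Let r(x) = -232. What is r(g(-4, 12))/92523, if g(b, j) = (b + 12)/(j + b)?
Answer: -232/92523 ≈ -0.0025075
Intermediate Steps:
g(b, j) = (12 + b)/(b + j)
r(g(-4, 12))/92523 = -232/92523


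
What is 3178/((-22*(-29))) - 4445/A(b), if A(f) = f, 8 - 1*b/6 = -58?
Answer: -71701/11484 ≈ -6.2436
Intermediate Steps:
b = 396 (b = 48 - 6*(-58) = 48 + 348 = 396)
3178/((-22*(-29))) - 4445/A(b) = 3178/((-22*(-29))) - 4445/396 = 3178/638 - 4445*1/396 = 3178*(1/638) - 4445/396 = 1589/319 - 4445/396 = -71701/11484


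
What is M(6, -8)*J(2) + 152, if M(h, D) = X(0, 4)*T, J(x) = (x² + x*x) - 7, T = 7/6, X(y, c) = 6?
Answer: 159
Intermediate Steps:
T = 7/6 (T = 7*(⅙) = 7/6 ≈ 1.1667)
J(x) = -7 + 2*x² (J(x) = (x² + x²) - 7 = 2*x² - 7 = -7 + 2*x²)
M(h, D) = 7 (M(h, D) = 6*(7/6) = 7)
M(6, -8)*J(2) + 152 = 7*(-7 + 2*2²) + 152 = 7*(-7 + 2*4) + 152 = 7*(-7 + 8) + 152 = 7*1 + 152 = 7 + 152 = 159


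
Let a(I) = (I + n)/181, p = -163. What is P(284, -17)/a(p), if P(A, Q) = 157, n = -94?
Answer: -28417/257 ≈ -110.57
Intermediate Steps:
a(I) = -94/181 + I/181 (a(I) = (I - 94)/181 = (-94 + I)*(1/181) = -94/181 + I/181)
P(284, -17)/a(p) = 157/(-94/181 + (1/181)*(-163)) = 157/(-94/181 - 163/181) = 157/(-257/181) = 157*(-181/257) = -28417/257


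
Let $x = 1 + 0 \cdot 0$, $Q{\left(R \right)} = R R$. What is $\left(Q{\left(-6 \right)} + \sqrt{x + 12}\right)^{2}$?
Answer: $\left(36 + \sqrt{13}\right)^{2} \approx 1568.6$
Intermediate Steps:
$Q{\left(R \right)} = R^{2}$
$x = 1$ ($x = 1 + 0 = 1$)
$\left(Q{\left(-6 \right)} + \sqrt{x + 12}\right)^{2} = \left(\left(-6\right)^{2} + \sqrt{1 + 12}\right)^{2} = \left(36 + \sqrt{13}\right)^{2}$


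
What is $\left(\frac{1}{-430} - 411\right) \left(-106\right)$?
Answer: $\frac{9366743}{215} \approx 43566.0$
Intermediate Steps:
$\left(\frac{1}{-430} - 411\right) \left(-106\right) = \left(- \frac{1}{430} - 411\right) \left(-106\right) = \left(- \frac{176731}{430}\right) \left(-106\right) = \frac{9366743}{215}$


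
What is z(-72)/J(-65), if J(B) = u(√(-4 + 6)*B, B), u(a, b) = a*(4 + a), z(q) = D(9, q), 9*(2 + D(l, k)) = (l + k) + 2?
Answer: -79/75906 - 79*√2/2466945 ≈ -0.0010860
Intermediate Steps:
D(l, k) = -16/9 + k/9 + l/9 (D(l, k) = -2 + ((l + k) + 2)/9 = -2 + ((k + l) + 2)/9 = -2 + (2 + k + l)/9 = -2 + (2/9 + k/9 + l/9) = -16/9 + k/9 + l/9)
z(q) = -7/9 + q/9 (z(q) = -16/9 + q/9 + (⅑)*9 = -16/9 + q/9 + 1 = -7/9 + q/9)
J(B) = B*√2*(4 + B*√2) (J(B) = (√(-4 + 6)*B)*(4 + √(-4 + 6)*B) = (√2*B)*(4 + √2*B) = (B*√2)*(4 + B*√2) = B*√2*(4 + B*√2))
z(-72)/J(-65) = (-7/9 + (⅑)*(-72))/((2*(-65)*(-65 + 2*√2))) = (-7/9 - 8)/(8450 - 260*√2) = -79/(9*(8450 - 260*√2))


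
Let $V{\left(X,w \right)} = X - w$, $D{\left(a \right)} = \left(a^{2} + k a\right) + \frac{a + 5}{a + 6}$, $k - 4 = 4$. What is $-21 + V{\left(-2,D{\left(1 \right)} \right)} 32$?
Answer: $- \frac{2803}{7} \approx -400.43$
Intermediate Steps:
$k = 8$ ($k = 4 + 4 = 8$)
$D{\left(a \right)} = a^{2} + 8 a + \frac{5 + a}{6 + a}$ ($D{\left(a \right)} = \left(a^{2} + 8 a\right) + \frac{a + 5}{a + 6} = \left(a^{2} + 8 a\right) + \frac{5 + a}{6 + a} = a^{2} + 8 a + \frac{5 + a}{6 + a}$)
$-21 + V{\left(-2,D{\left(1 \right)} \right)} 32 = -21 + \left(-2 - \frac{5 + 1^{3} + 14 \cdot 1^{2} + 49 \cdot 1}{6 + 1}\right) 32 = -21 + \left(-2 - \frac{5 + 1 + 14 \cdot 1 + 49}{7}\right) 32 = -21 + \left(-2 - \frac{5 + 1 + 14 + 49}{7}\right) 32 = -21 + \left(-2 - \frac{1}{7} \cdot 69\right) 32 = -21 + \left(-2 - \frac{69}{7}\right) 32 = -21 - \frac{2656}{7} = - \frac{2803}{7}$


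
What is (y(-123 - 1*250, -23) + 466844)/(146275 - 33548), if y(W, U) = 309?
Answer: 24587/5933 ≈ 4.1441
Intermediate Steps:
(y(-123 - 1*250, -23) + 466844)/(146275 - 33548) = (309 + 466844)/(146275 - 33548) = 467153/112727 = 467153*(1/112727) = 24587/5933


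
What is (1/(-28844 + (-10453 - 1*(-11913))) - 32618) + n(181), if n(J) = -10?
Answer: -893485153/27384 ≈ -32628.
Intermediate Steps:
(1/(-28844 + (-10453 - 1*(-11913))) - 32618) + n(181) = (1/(-28844 + (-10453 - 1*(-11913))) - 32618) - 10 = (1/(-28844 + (-10453 + 11913)) - 32618) - 10 = (1/(-28844 + 1460) - 32618) - 10 = (1/(-27384) - 32618) - 10 = (-1/27384 - 32618) - 10 = -893211313/27384 - 10 = -893485153/27384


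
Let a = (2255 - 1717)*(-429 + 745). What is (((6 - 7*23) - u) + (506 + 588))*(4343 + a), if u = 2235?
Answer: -225958896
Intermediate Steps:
a = 170008 (a = 538*316 = 170008)
(((6 - 7*23) - u) + (506 + 588))*(4343 + a) = (((6 - 7*23) - 1*2235) + (506 + 588))*(4343 + 170008) = (((6 - 161) - 2235) + 1094)*174351 = ((-155 - 2235) + 1094)*174351 = (-2390 + 1094)*174351 = -1296*174351 = -225958896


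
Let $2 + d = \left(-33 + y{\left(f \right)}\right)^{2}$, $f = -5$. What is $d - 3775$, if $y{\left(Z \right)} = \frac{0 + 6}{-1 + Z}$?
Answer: $-2621$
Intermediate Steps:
$y{\left(Z \right)} = \frac{6}{-1 + Z}$
$d = 1154$ ($d = -2 + \left(-33 + \frac{6}{-1 - 5}\right)^{2} = -2 + \left(-33 + \frac{6}{-6}\right)^{2} = -2 + \left(-33 + 6 \left(- \frac{1}{6}\right)\right)^{2} = -2 + \left(-33 - 1\right)^{2} = -2 + \left(-34\right)^{2} = -2 + 1156 = 1154$)
$d - 3775 = 1154 - 3775 = -2621$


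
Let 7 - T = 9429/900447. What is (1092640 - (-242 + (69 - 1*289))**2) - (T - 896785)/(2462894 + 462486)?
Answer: 154395642577560117/175609976324 ≈ 8.7920e+5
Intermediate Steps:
T = 2097900/300149 (T = 7 - 9429/900447 = 7 - 1*3143/300149 = 7 - 3143/300149 = 2097900/300149 ≈ 6.9895)
(1092640 - (-242 + (69 - 1*289))**2) - (T - 896785)/(2462894 + 462486) = (1092640 - (-242 + (69 - 1*289))**2) - (2097900/300149 - 896785)/(2462894 + 462486) = (1092640 - (-242 + (69 - 289))**2) - (-269167023065)/(300149*2925380) = (1092640 - (-242 - 220)**2) - (-269167023065)/(300149*2925380) = (1092640 - 1*(-462)**2) - 1*(-53833404613/175609976324) = (1092640 - 1*213444) + 53833404613/175609976324 = (1092640 - 213444) + 53833404613/175609976324 = 879196 + 53833404613/175609976324 = 154395642577560117/175609976324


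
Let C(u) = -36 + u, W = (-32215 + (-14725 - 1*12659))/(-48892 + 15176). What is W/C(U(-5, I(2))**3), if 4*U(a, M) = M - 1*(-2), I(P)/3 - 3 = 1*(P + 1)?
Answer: 59599/3000724 ≈ 0.019862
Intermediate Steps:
I(P) = 12 + 3*P (I(P) = 9 + 3*(1*(P + 1)) = 9 + 3*(1*(1 + P)) = 9 + 3*(1 + P) = 9 + (3 + 3*P) = 12 + 3*P)
W = 59599/33716 (W = (-32215 + (-14725 - 12659))/(-33716) = (-32215 - 27384)*(-1/33716) = -59599*(-1/33716) = 59599/33716 ≈ 1.7677)
U(a, M) = 1/2 + M/4 (U(a, M) = (M - 1*(-2))/4 = (M + 2)/4 = (2 + M)/4 = 1/2 + M/4)
W/C(U(-5, I(2))**3) = 59599/(33716*(-36 + (1/2 + (12 + 3*2)/4)**3)) = 59599/(33716*(-36 + (1/2 + (12 + 6)/4)**3)) = 59599/(33716*(-36 + (1/2 + (1/4)*18)**3)) = 59599/(33716*(-36 + (1/2 + 9/2)**3)) = 59599/(33716*(-36 + 5**3)) = 59599/(33716*(-36 + 125)) = (59599/33716)/89 = (59599/33716)*(1/89) = 59599/3000724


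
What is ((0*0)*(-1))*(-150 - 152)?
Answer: 0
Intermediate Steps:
((0*0)*(-1))*(-150 - 152) = (0*(-1))*(-302) = 0*(-302) = 0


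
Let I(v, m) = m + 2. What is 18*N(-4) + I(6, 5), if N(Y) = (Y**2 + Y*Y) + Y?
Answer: 511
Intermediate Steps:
I(v, m) = 2 + m
N(Y) = Y + 2*Y**2 (N(Y) = (Y**2 + Y**2) + Y = 2*Y**2 + Y = Y + 2*Y**2)
18*N(-4) + I(6, 5) = 18*(-4*(1 + 2*(-4))) + (2 + 5) = 18*(-4*(1 - 8)) + 7 = 18*(-4*(-7)) + 7 = 18*28 + 7 = 504 + 7 = 511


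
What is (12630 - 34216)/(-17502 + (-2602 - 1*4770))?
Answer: 10793/12437 ≈ 0.86781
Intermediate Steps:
(12630 - 34216)/(-17502 + (-2602 - 1*4770)) = -21586/(-17502 + (-2602 - 4770)) = -21586/(-17502 - 7372) = -21586/(-24874) = -21586*(-1/24874) = 10793/12437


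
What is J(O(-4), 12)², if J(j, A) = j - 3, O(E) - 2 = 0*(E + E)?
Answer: 1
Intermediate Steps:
O(E) = 2 (O(E) = 2 + 0*(E + E) = 2 + 0*(2*E) = 2 + 0 = 2)
J(j, A) = -3 + j
J(O(-4), 12)² = (-3 + 2)² = (-1)² = 1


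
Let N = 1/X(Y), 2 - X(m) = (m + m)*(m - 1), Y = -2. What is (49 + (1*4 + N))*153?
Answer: 80937/10 ≈ 8093.7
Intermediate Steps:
X(m) = 2 - 2*m*(-1 + m) (X(m) = 2 - (m + m)*(m - 1) = 2 - 2*m*(-1 + m))
N = -⅒ (N = 1/(2 - 2*(-2)² + 2*(-2)) = 1/(2 - 2*4 - 4) = 1/(2 - 8 - 4) = 1/(-10) = -⅒ ≈ -0.10000)
(49 + (1*4 + N))*153 = (49 + (1*4 - ⅒))*153 = (49 + (4 - ⅒))*153 = (49 + 39/10)*153 = (529/10)*153 = 80937/10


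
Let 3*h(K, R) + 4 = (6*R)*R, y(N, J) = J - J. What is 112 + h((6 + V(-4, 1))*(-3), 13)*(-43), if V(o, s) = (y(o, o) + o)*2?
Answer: -43094/3 ≈ -14365.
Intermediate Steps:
y(N, J) = 0
V(o, s) = 2*o (V(o, s) = (0 + o)*2 = o*2 = 2*o)
h(K, R) = -4/3 + 2*R² (h(K, R) = -4/3 + ((6*R)*R)/3 = -4/3 + (6*R²)/3 = -4/3 + 2*R²)
112 + h((6 + V(-4, 1))*(-3), 13)*(-43) = 112 + (-4/3 + 2*13²)*(-43) = 112 + (-4/3 + 2*169)*(-43) = 112 + (-4/3 + 338)*(-43) = 112 + (1010/3)*(-43) = 112 - 43430/3 = -43094/3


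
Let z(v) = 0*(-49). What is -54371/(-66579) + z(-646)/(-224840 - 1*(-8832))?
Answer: 54371/66579 ≈ 0.81664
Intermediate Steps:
z(v) = 0
-54371/(-66579) + z(-646)/(-224840 - 1*(-8832)) = -54371/(-66579) + 0/(-224840 - 1*(-8832)) = -54371*(-1/66579) + 0/(-224840 + 8832) = 54371/66579 + 0/(-216008) = 54371/66579 + 0*(-1/216008) = 54371/66579 + 0 = 54371/66579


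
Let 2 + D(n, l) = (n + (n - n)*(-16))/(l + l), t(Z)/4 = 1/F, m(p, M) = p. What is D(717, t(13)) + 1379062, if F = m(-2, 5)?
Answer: 5515523/4 ≈ 1.3789e+6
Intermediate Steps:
F = -2
t(Z) = -2 (t(Z) = 4/(-2) = 4*(-½) = -2)
D(n, l) = -2 + n/(2*l) (D(n, l) = -2 + (n + (n - n)*(-16))/(l + l) = -2 + (n + 0*(-16))/((2*l)) = -2 + (n + 0)*(1/(2*l)) = -2 + n*(1/(2*l)) = -2 + n/(2*l))
D(717, t(13)) + 1379062 = (-2 + (½)*717/(-2)) + 1379062 = (-2 + (½)*717*(-½)) + 1379062 = (-2 - 717/4) + 1379062 = -725/4 + 1379062 = 5515523/4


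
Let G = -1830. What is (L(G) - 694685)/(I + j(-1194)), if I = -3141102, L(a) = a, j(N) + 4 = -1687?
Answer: 696515/3142793 ≈ 0.22162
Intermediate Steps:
j(N) = -1691 (j(N) = -4 - 1687 = -1691)
(L(G) - 694685)/(I + j(-1194)) = (-1830 - 694685)/(-3141102 - 1691) = -696515/(-3142793) = -696515*(-1/3142793) = 696515/3142793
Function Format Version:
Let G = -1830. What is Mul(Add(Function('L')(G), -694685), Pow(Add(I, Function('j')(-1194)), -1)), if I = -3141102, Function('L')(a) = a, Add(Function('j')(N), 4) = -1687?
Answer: Rational(696515, 3142793) ≈ 0.22162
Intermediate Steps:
Function('j')(N) = -1691 (Function('j')(N) = Add(-4, -1687) = -1691)
Mul(Add(Function('L')(G), -694685), Pow(Add(I, Function('j')(-1194)), -1)) = Mul(Add(-1830, -694685), Pow(Add(-3141102, -1691), -1)) = Mul(-696515, Pow(-3142793, -1)) = Mul(-696515, Rational(-1, 3142793)) = Rational(696515, 3142793)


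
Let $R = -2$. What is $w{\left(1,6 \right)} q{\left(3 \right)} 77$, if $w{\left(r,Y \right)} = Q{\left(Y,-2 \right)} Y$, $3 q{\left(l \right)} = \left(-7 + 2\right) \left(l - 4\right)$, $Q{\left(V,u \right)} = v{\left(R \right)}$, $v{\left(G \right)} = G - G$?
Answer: $0$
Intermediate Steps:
$v{\left(G \right)} = 0$
$Q{\left(V,u \right)} = 0$
$q{\left(l \right)} = \frac{20}{3} - \frac{5 l}{3}$ ($q{\left(l \right)} = \frac{\left(-7 + 2\right) \left(l - 4\right)}{3} = \frac{\left(-5\right) \left(-4 + l\right)}{3} = \frac{20 - 5 l}{3} = \frac{20}{3} - \frac{5 l}{3}$)
$w{\left(r,Y \right)} = 0$ ($w{\left(r,Y \right)} = 0 Y = 0$)
$w{\left(1,6 \right)} q{\left(3 \right)} 77 = 0 \left(\frac{20}{3} - 5\right) 77 = 0 \cdot \frac{5}{3} \cdot 77 = 0 \cdot 77 = 0$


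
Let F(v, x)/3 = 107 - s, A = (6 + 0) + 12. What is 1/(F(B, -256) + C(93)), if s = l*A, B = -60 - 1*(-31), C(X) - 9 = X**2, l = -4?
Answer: 1/9195 ≈ 0.00010875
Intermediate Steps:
A = 18 (A = 6 + 12 = 18)
C(X) = 9 + X**2
B = -29 (B = -60 + 31 = -29)
s = -72 (s = -4*18 = -72)
F(v, x) = 537 (F(v, x) = 3*(107 - 1*(-72)) = 3*(107 + 72) = 3*179 = 537)
1/(F(B, -256) + C(93)) = 1/(537 + (9 + 93**2)) = 1/(537 + (9 + 8649)) = 1/(537 + 8658) = 1/9195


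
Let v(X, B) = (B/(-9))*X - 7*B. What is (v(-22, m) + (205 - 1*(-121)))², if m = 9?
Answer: 81225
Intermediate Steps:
v(X, B) = -7*B - B*X/9 (v(X, B) = (B*(-⅑))*X - 7*B = (-B/9)*X - 7*B = -B*X/9 - 7*B = -7*B - B*X/9)
(v(-22, m) + (205 - 1*(-121)))² = (-⅑*9*(63 - 22) + (205 - 1*(-121)))² = (-⅑*9*41 + (205 + 121))² = (-41 + 326)² = 285² = 81225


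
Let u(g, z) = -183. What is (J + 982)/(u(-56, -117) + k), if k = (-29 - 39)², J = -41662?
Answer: -40680/4441 ≈ -9.1601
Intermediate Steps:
k = 4624 (k = (-68)² = 4624)
(J + 982)/(u(-56, -117) + k) = (-41662 + 982)/(-183 + 4624) = -40680/4441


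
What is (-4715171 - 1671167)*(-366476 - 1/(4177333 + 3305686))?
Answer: 17513554031735783210/7483019 ≈ 2.3404e+12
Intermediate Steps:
(-4715171 - 1671167)*(-366476 - 1/(4177333 + 3305686)) = -6386338*(-366476 - 1/7483019) = -6386338*(-2742346871045/7483019) = 17513554031735783210/7483019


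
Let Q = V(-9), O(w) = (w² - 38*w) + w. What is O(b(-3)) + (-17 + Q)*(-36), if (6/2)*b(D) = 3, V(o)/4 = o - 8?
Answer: 3024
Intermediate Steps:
V(o) = -32 + 4*o (V(o) = 4*(o - 8) = 4*(-8 + o) = -32 + 4*o)
b(D) = 1 (b(D) = (⅓)*3 = 1)
O(w) = w² - 37*w
Q = -68 (Q = -32 + 4*(-9) = -32 - 36 = -68)
O(b(-3)) + (-17 + Q)*(-36) = 1*(-37 + 1) + (-17 - 68)*(-36) = 1*(-36) - 85*(-36) = -36 + 3060 = 3024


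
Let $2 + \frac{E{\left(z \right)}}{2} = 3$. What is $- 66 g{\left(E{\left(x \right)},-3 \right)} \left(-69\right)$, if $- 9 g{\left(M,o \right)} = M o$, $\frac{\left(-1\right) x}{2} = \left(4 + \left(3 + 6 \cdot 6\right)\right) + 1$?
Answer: $3036$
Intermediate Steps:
$x = -88$ ($x = - 2 \left(\left(4 + \left(3 + 6 \cdot 6\right)\right) + 1\right) = - 2 \left(\left(4 + \left(3 + 36\right)\right) + 1\right) = - 2 \left(\left(4 + 39\right) + 1\right) = - 2 \left(43 + 1\right) = \left(-2\right) 44 = -88$)
$E{\left(z \right)} = 2$ ($E{\left(z \right)} = -4 + 2 \cdot 3 = -4 + 6 = 2$)
$g{\left(M,o \right)} = - \frac{M o}{9}$
$- 66 g{\left(E{\left(x \right)},-3 \right)} \left(-69\right) = - 66 \left(\left(- \frac{1}{9}\right) 2 \left(-3\right)\right) \left(-69\right) = \left(-66\right) \frac{2}{3} \left(-69\right) = \left(-44\right) \left(-69\right) = 3036$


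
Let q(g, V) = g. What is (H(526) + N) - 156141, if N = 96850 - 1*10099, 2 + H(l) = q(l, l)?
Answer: -68866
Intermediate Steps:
H(l) = -2 + l
N = 86751 (N = 96850 - 10099 = 86751)
(H(526) + N) - 156141 = ((-2 + 526) + 86751) - 156141 = (524 + 86751) - 156141 = 87275 - 156141 = -68866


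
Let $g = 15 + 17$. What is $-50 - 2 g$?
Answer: $-114$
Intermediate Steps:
$g = 32$
$-50 - 2 g = -50 - 64 = -114$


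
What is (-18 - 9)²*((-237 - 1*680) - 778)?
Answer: -1235655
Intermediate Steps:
(-18 - 9)²*((-237 - 1*680) - 778) = (-27)²*((-237 - 680) - 778) = 729*(-917 - 778) = 729*(-1695) = -1235655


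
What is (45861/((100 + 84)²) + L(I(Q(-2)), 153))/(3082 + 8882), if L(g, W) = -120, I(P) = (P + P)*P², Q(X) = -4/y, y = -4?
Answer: -1338953/135017728 ≈ -0.0099169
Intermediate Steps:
Q(X) = 1 (Q(X) = -4/(-4) = -4*(-¼) = 1)
I(P) = 2*P³ (I(P) = (2*P)*P² = 2*P³)
(45861/((100 + 84)²) + L(I(Q(-2)), 153))/(3082 + 8882) = (45861/((100 + 84)²) - 120)/(3082 + 8882) = (45861/(184²) - 120)/11964 = (45861/33856 - 120)*(1/11964) = -4016859/33856*1/11964 = -1338953/135017728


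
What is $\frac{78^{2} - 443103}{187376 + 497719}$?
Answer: $- \frac{145673}{228365} \approx -0.6379$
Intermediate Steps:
$\frac{78^{2} - 443103}{187376 + 497719} = \frac{6084 - 443103}{685095} = \left(-437019\right) \frac{1}{685095} = - \frac{145673}{228365}$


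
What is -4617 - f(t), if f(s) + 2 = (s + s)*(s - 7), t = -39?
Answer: -8203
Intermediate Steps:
f(s) = -2 + 2*s*(-7 + s) (f(s) = -2 + (s + s)*(s - 7) = -2 + (2*s)*(-7 + s) = -2 + 2*s*(-7 + s))
-4617 - f(t) = -4617 - (-2 - 14*(-39) + 2*(-39)**2) = -4617 - (-2 + 546 + 2*1521) = -4617 - (-2 + 546 + 3042) = -4617 - 1*3586 = -4617 - 3586 = -8203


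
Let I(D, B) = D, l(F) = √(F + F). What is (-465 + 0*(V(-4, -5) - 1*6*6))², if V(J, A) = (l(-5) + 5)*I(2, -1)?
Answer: 216225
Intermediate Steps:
l(F) = √2*√F (l(F) = √(2*F) = √2*√F)
V(J, A) = 10 + 2*I*√10 (V(J, A) = (√2*√(-5) + 5)*2 = (√2*(I*√5) + 5)*2 = (I*√10 + 5)*2 = (5 + I*√10)*2 = 10 + 2*I*√10)
(-465 + 0*(V(-4, -5) - 1*6*6))² = (-465 + 0*((10 + 2*I*√10) - 1*6*6))² = (-465 + 0*((10 + 2*I*√10) - 6*6))² = (-465 + 0*((10 + 2*I*√10) - 36))² = (-465 + 0*(-26 + 2*I*√10))² = (-465 + 0)² = (-465)² = 216225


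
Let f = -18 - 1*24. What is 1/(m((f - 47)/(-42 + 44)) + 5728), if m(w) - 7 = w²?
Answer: 4/30861 ≈ 0.00012961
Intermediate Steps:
f = -42 (f = -18 - 24 = -42)
m(w) = 7 + w²
1/(m((f - 47)/(-42 + 44)) + 5728) = 1/((7 + ((-42 - 47)/(-42 + 44))²) + 5728) = 1/((7 + (-89/2)²) + 5728) = 1/((7 + 7921/4) + 5728) = 1/(7949/4 + 5728) = 1/(30861/4) = 4/30861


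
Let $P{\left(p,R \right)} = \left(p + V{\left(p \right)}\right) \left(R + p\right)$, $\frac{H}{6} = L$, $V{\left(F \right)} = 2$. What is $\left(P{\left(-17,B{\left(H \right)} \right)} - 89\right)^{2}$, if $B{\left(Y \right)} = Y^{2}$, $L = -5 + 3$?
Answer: $3976036$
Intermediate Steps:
$L = -2$
$H = -12$ ($H = 6 \left(-2\right) = -12$)
$P{\left(p,R \right)} = \left(2 + p\right) \left(R + p\right)$ ($P{\left(p,R \right)} = \left(p + 2\right) \left(R + p\right) = \left(2 + p\right) \left(R + p\right)$)
$\left(P{\left(-17,B{\left(H \right)} \right)} - 89\right)^{2} = \left(\left(\left(-17\right)^{2} + 2 \left(-12\right)^{2} + 2 \left(-17\right) + \left(-12\right)^{2} \left(-17\right)\right) - 89\right)^{2} = \left(\left(289 + 2 \cdot 144 - 34 + 144 \left(-17\right)\right) - 89\right)^{2} = \left(\left(289 + 288 - 34 - 2448\right) - 89\right)^{2} = \left(-1905 - 89\right)^{2} = \left(-1994\right)^{2} = 3976036$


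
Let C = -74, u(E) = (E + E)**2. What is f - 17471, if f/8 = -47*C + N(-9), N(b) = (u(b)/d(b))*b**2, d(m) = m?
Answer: -12975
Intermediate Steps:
u(E) = 4*E**2 (u(E) = (2*E)**2 = 4*E**2)
N(b) = 4*b**3 (N(b) = ((4*b**2)/b)*b**2 = (4*b)*b**2 = 4*b**3)
f = 4496 (f = 8*(-47*(-74) + 4*(-9)**3) = 8*(3478 + 4*(-729)) = 8*(3478 - 2916) = 8*562 = 4496)
f - 17471 = 4496 - 17471 = -12975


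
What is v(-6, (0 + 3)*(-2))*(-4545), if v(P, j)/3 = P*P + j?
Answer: -409050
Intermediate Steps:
v(P, j) = 3*j + 3*P² (v(P, j) = 3*(P*P + j) = 3*(P² + j) = 3*(j + P²) = 3*j + 3*P²)
v(-6, (0 + 3)*(-2))*(-4545) = (3*((0 + 3)*(-2)) + 3*(-6)²)*(-4545) = (3*(3*(-2)) + 3*36)*(-4545) = (3*(-6) + 108)*(-4545) = (-18 + 108)*(-4545) = 90*(-4545) = -409050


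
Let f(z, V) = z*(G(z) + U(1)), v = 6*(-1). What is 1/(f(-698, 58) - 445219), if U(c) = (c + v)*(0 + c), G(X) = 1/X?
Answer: -1/441728 ≈ -2.2638e-6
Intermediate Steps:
v = -6
U(c) = c*(-6 + c) (U(c) = (c - 6)*(0 + c) = (-6 + c)*c = c*(-6 + c))
f(z, V) = z*(-5 + 1/z) (f(z, V) = z*(1/z + 1*(-6 + 1)) = z*(1/z + 1*(-5)) = z*(1/z - 5) = z*(-5 + 1/z))
1/(f(-698, 58) - 445219) = 1/((1 - 5*(-698)) - 445219) = 1/((1 + 3490) - 445219) = 1/(3491 - 445219) = 1/(-441728) = -1/441728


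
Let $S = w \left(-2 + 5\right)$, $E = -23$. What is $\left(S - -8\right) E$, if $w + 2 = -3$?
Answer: $161$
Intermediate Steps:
$w = -5$ ($w = -2 - 3 = -5$)
$S = -15$ ($S = - 5 \left(-2 + 5\right) = \left(-5\right) 3 = -15$)
$\left(S - -8\right) E = \left(-15 - -8\right) \left(-23\right) = \left(-15 + 8\right) \left(-23\right) = \left(-7\right) \left(-23\right) = 161$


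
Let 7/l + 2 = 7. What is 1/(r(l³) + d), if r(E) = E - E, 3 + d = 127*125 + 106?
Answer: 1/15978 ≈ 6.2586e-5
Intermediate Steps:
l = 7/5 (l = 7/(-2 + 7) = 7/5 ≈ 1.4000)
d = 15978 (d = -3 + (127*125 + 106) = -3 + (15875 + 106) = -3 + 15981 = 15978)
r(E) = 0
1/(r(l³) + d) = 1/(0 + 15978) = 1/15978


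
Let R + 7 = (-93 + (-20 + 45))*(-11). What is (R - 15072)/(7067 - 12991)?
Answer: 14331/5924 ≈ 2.4191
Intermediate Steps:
R = 741 (R = -7 + (-93 + (-20 + 45))*(-11) = -7 + (-93 + 25)*(-11) = -7 - 68*(-11) = -7 + 748 = 741)
(R - 15072)/(7067 - 12991) = (741 - 15072)/(7067 - 12991) = -14331/(-5924) = -14331*(-1/5924) = 14331/5924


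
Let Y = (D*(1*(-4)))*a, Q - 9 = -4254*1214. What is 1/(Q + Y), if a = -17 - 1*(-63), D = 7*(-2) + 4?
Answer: -1/5162507 ≈ -1.9370e-7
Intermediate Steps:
D = -10 (D = -14 + 4 = -10)
a = 46 (a = -17 + 63 = 46)
Q = -5164347 (Q = 9 - 4254*1214 = 9 - 5164356 = -5164347)
Y = 1840 (Y = -10*(-4)*46 = 40*46 = 1840)
1/(Q + Y) = 1/(-5164347 + 1840) = 1/(-5162507) = -1/5162507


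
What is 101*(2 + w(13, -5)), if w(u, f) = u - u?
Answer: 202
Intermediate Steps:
w(u, f) = 0
101*(2 + w(13, -5)) = 101*(2 + 0) = 101*2 = 202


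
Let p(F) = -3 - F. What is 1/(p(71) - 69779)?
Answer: -1/69853 ≈ -1.4316e-5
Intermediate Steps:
1/(p(71) - 69779) = 1/((-3 - 1*71) - 69779) = 1/((-3 - 71) - 69779) = 1/(-74 - 69779) = 1/(-69853) = -1/69853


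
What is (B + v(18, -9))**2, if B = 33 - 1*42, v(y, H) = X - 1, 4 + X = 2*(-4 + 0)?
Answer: 484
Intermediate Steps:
X = -12 (X = -4 + 2*(-4 + 0) = -4 + 2*(-4) = -4 - 8 = -12)
v(y, H) = -13 (v(y, H) = -12 - 1 = -13)
B = -9 (B = 33 - 42 = -9)
(B + v(18, -9))**2 = (-9 - 13)**2 = (-22)**2 = 484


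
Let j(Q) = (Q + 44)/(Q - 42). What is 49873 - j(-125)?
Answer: 8328710/167 ≈ 49873.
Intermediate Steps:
j(Q) = (44 + Q)/(-42 + Q)
49873 - j(-125) = 49873 - (44 - 125)/(-42 - 125) = 49873 - (-81)/(-167) = 49873 - (-1)*(-81)/167 = 49873 - 1*81/167 = 49873 - 81/167 = 8328710/167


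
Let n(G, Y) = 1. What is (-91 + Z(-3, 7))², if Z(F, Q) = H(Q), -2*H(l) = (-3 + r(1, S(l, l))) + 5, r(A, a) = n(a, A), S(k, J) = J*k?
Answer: 34225/4 ≈ 8556.3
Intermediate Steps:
r(A, a) = 1
H(l) = -3/2 (H(l) = -((-3 + 1) + 5)/2 = -(-2 + 5)/2 = -½*3 = -3/2)
Z(F, Q) = -3/2
(-91 + Z(-3, 7))² = (-91 - 3/2)² = (-185/2)² = 34225/4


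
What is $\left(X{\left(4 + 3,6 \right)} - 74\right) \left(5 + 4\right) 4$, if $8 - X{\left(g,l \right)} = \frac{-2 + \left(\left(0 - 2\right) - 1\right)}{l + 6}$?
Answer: $-2361$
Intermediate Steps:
$X{\left(g,l \right)} = 8 + \frac{5}{6 + l}$ ($X{\left(g,l \right)} = 8 - \frac{-2 + \left(\left(0 - 2\right) - 1\right)}{l + 6} = 8 - \frac{-2 - 3}{6 + l} = 8 - - \frac{5}{6 + l} = 8 + \frac{5}{6 + l}$)
$\left(X{\left(4 + 3,6 \right)} - 74\right) \left(5 + 4\right) 4 = \left(\frac{53 + 8 \cdot 6}{6 + 6} - 74\right) \left(5 + 4\right) 4 = \left(\frac{53 + 48}{12} - 74\right) 9 \cdot 4 = \left(\frac{1}{12} \cdot 101 - 74\right) 36 = \left(\frac{101}{12} - 74\right) 36 = \left(- \frac{787}{12}\right) 36 = -2361$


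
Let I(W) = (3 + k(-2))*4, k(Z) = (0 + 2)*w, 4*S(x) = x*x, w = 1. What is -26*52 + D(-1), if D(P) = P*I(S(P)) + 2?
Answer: -1370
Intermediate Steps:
S(x) = x²/4 (S(x) = (x*x)/4 = x²/4)
k(Z) = 2 (k(Z) = (0 + 2)*1 = 2*1 = 2)
I(W) = 20 (I(W) = (3 + 2)*4 = 5*4 = 20)
D(P) = 2 + 20*P (D(P) = P*20 + 2 = 20*P + 2 = 2 + 20*P)
-26*52 + D(-1) = -26*52 + (2 + 20*(-1)) = -1352 + (2 - 20) = -1352 - 18 = -1370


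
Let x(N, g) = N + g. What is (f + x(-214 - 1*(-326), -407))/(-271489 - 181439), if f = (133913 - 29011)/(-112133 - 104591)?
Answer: 32019241/49080183936 ≈ 0.00065239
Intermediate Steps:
f = -52451/108362 (f = 104902/(-216724) = 104902*(-1/216724) = -52451/108362 ≈ -0.48404)
(f + x(-214 - 1*(-326), -407))/(-271489 - 181439) = (-52451/108362 + ((-214 - 1*(-326)) - 407))/(-271489 - 181439) = (-52451/108362 + ((-214 + 326) - 407))/(-452928) = (-52451/108362 + (112 - 407))*(-1/452928) = (-52451/108362 - 295)*(-1/452928) = -32019241/108362*(-1/452928) = 32019241/49080183936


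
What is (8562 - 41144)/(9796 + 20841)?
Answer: -32582/30637 ≈ -1.0635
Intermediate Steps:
(8562 - 41144)/(9796 + 20841) = -32582/30637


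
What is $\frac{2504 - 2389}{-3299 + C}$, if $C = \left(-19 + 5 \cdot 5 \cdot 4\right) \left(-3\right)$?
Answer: $- \frac{5}{154} \approx -0.032468$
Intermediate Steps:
$C = -243$ ($C = \left(-19 + 25 \cdot 4\right) \left(-3\right) = \left(-19 + 100\right) \left(-3\right) = 81 \left(-3\right) = -243$)
$\frac{2504 - 2389}{-3299 + C} = \frac{2504 - 2389}{-3299 - 243} = \frac{115}{-3542} = 115 \left(- \frac{1}{3542}\right) = - \frac{5}{154}$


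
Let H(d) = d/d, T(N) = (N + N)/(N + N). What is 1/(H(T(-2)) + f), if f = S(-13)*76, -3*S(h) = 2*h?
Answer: 3/1979 ≈ 0.0015159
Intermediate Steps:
S(h) = -2*h/3
T(N) = 1 (T(N) = (2*N)/((2*N)) = (2*N)*(1/(2*N)) = 1)
H(d) = 1
f = 1976/3 (f = -2/3*(-13)*76 = (26/3)*76 = 1976/3 ≈ 658.67)
1/(H(T(-2)) + f) = 1/(1 + 1976/3) = 1/(1979/3) = 3/1979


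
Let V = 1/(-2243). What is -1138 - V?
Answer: -2552533/2243 ≈ -1138.0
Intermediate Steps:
V = -1/2243 ≈ -0.00044583
-1138 - V = -1138 - 1*(-1/2243) = -1138 + 1/2243 = -2552533/2243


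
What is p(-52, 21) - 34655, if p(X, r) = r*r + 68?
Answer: -34146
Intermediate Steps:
p(X, r) = 68 + r² (p(X, r) = r² + 68 = 68 + r²)
p(-52, 21) - 34655 = (68 + 21²) - 34655 = (68 + 441) - 34655 = 509 - 34655 = -34146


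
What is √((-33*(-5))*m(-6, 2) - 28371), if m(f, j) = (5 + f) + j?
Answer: 3*I*√3134 ≈ 167.95*I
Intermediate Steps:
m(f, j) = 5 + f + j
√((-33*(-5))*m(-6, 2) - 28371) = √((-33*(-5))*(5 - 6 + 2) - 28371) = √(165*1 - 28371) = √(165 - 28371) = √(-28206) = 3*I*√3134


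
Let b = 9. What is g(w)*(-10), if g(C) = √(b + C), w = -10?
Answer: -10*I ≈ -10.0*I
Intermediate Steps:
g(C) = √(9 + C)
g(w)*(-10) = √(9 - 10)*(-10) = √(-1)*(-10) = I*(-10) = -10*I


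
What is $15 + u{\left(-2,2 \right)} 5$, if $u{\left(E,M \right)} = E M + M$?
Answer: $5$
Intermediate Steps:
$u{\left(E,M \right)} = M + E M$
$15 + u{\left(-2,2 \right)} 5 = 15 + 2 \left(1 - 2\right) 5 = 15 + 2 \left(-1\right) 5 = 15 - 10 = 5$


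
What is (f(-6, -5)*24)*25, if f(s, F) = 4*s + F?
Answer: -17400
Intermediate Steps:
f(s, F) = F + 4*s
(f(-6, -5)*24)*25 = ((-5 + 4*(-6))*24)*25 = ((-5 - 24)*24)*25 = -29*24*25 = -696*25 = -17400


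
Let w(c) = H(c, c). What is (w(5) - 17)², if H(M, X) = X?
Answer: 144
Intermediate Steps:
w(c) = c
(w(5) - 17)² = (5 - 17)² = (-12)² = 144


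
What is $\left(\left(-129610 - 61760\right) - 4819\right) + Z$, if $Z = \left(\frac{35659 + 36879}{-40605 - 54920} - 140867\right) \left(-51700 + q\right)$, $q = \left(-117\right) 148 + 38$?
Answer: $\frac{928176315603089}{95525} \approx 9.7166 \cdot 10^{9}$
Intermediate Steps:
$q = -17278$ ($q = -17316 + 38 = -17278$)
$Z = \frac{928195056557314}{95525}$ ($Z = \left(\frac{35659 + 36879}{-40605 - 54920} - 140867\right) \left(-51700 - 17278\right) = \left(\frac{72538}{-95525} - 140867\right) \left(-68978\right) = \left(72538 \left(- \frac{1}{95525}\right) - 140867\right) \left(-68978\right) = \left(- \frac{72538}{95525} - 140867\right) \left(-68978\right) = \left(- \frac{13456392713}{95525}\right) \left(-68978\right) = \frac{928195056557314}{95525} \approx 9.7168 \cdot 10^{9}$)
$\left(\left(-129610 - 61760\right) - 4819\right) + Z = \left(\left(-129610 - 61760\right) - 4819\right) + \frac{928195056557314}{95525} = \left(-191370 - 4819\right) + \frac{928195056557314}{95525} = -196189 + \frac{928195056557314}{95525} = \frac{928176315603089}{95525}$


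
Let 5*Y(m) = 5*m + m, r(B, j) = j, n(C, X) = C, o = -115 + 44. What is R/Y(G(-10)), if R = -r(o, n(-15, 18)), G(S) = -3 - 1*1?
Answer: -25/8 ≈ -3.1250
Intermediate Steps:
G(S) = -4 (G(S) = -3 - 1 = -4)
o = -71
R = 15 (R = -1*(-15) = 15)
Y(m) = 6*m/5 (Y(m) = (5*m + m)/5 = (6*m)/5 = 6*m/5)
R/Y(G(-10)) = 15/(((6/5)*(-4))) = 15/(-24/5) = 15*(-5/24) = -25/8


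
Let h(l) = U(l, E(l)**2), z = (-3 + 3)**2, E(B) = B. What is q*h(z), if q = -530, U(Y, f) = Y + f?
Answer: 0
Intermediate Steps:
z = 0 (z = 0**2 = 0)
h(l) = l + l**2
q*h(z) = -0*(1 + 0) = -0 = -530*0 = 0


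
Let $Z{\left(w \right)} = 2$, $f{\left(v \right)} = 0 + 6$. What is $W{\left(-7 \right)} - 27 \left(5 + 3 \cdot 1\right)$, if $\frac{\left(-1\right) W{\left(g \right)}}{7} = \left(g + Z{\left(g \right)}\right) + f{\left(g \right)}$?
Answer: $-223$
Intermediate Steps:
$f{\left(v \right)} = 6$
$W{\left(g \right)} = -56 - 7 g$ ($W{\left(g \right)} = - 7 \left(\left(g + 2\right) + 6\right) = - 7 \left(\left(2 + g\right) + 6\right) = - 7 \left(8 + g\right) = -56 - 7 g$)
$W{\left(-7 \right)} - 27 \left(5 + 3 \cdot 1\right) = \left(-56 - -49\right) - 27 \left(5 + 3 \cdot 1\right) = \left(-56 + 49\right) - 27 \left(5 + 3\right) = -7 - 216 = -223$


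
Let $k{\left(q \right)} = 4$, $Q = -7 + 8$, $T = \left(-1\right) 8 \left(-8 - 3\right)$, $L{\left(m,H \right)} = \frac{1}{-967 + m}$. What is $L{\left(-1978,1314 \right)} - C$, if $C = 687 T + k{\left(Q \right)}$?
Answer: $- \frac{178054701}{2945} \approx -60460.0$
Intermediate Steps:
$T = 88$ ($T = \left(-8\right) \left(-11\right) = 88$)
$Q = 1$
$C = 60460$ ($C = 687 \cdot 88 + 4 = 60456 + 4 = 60460$)
$L{\left(-1978,1314 \right)} - C = \frac{1}{-967 - 1978} - 60460 = \frac{1}{-2945} - 60460 = - \frac{1}{2945} - 60460 = - \frac{178054701}{2945}$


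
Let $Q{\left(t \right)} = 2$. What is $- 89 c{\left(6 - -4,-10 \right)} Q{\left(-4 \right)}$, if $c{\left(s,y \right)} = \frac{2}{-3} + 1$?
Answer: $- \frac{178}{3} \approx -59.333$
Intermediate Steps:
$c{\left(s,y \right)} = \frac{1}{3}$ ($c{\left(s,y \right)} = 2 \left(- \frac{1}{3}\right) + 1 = - \frac{2}{3} + 1 = \frac{1}{3}$)
$- 89 c{\left(6 - -4,-10 \right)} Q{\left(-4 \right)} = \left(-89\right) \frac{1}{3} \cdot 2 = \left(- \frac{89}{3}\right) 2 = - \frac{178}{3}$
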